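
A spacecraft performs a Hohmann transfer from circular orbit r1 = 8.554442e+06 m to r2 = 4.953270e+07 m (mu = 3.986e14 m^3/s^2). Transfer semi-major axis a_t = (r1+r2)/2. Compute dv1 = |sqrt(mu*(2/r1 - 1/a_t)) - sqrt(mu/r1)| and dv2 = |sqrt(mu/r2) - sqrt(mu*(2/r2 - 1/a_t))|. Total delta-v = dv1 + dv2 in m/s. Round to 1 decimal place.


Step 1: Transfer semi-major axis a_t = (8.554442e+06 + 4.953270e+07) / 2 = 2.904357e+07 m
Step 2: v1 (circular at r1) = sqrt(mu/r1) = 6826.1 m/s
Step 3: v_t1 = sqrt(mu*(2/r1 - 1/a_t)) = 8914.43 m/s
Step 4: dv1 = |8914.43 - 6826.1| = 2088.33 m/s
Step 5: v2 (circular at r2) = 2836.76 m/s, v_t2 = 1539.55 m/s
Step 6: dv2 = |2836.76 - 1539.55| = 1297.21 m/s
Step 7: Total delta-v = 2088.33 + 1297.21 = 3385.5 m/s

3385.5


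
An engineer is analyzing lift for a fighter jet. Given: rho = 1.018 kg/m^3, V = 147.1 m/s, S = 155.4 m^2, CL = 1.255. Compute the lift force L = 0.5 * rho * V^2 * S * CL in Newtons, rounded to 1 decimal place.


Step 1: Calculate dynamic pressure q = 0.5 * 1.018 * 147.1^2 = 0.5 * 1.018 * 21638.41 = 11013.9507 Pa
Step 2: Multiply by wing area and lift coefficient: L = 11013.9507 * 155.4 * 1.255
Step 3: L = 1711567.9372 * 1.255 = 2148017.8 N

2148017.8


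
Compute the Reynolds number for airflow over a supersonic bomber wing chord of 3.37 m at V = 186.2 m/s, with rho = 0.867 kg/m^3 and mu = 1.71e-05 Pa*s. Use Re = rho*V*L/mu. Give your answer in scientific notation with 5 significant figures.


Step 1: Numerator = rho * V * L = 0.867 * 186.2 * 3.37 = 544.037298
Step 2: Re = 544.037298 / 1.71e-05
Step 3: Re = 3.1815e+07

3.1815e+07


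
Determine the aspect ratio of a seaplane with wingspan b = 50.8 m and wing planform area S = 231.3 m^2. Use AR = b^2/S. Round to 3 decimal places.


Step 1: b^2 = 50.8^2 = 2580.64
Step 2: AR = 2580.64 / 231.3 = 11.157

11.157


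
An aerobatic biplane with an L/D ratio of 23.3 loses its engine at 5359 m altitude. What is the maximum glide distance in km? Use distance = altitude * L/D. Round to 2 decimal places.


Step 1: Glide distance = altitude * L/D = 5359 * 23.3 = 124864.7 m
Step 2: Convert to km: 124864.7 / 1000 = 124.86 km

124.86


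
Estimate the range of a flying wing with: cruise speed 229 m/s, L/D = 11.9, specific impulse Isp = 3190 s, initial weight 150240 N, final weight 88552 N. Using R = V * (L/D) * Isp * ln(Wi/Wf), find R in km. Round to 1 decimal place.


Step 1: Coefficient = V * (L/D) * Isp = 229 * 11.9 * 3190 = 8693069.0 m
Step 2: Wi/Wf = 150240 / 88552 = 1.69663
Step 3: ln(1.69663) = 0.528644
Step 4: R = 8693069.0 * 0.528644 = 4595539.3 m = 4595.5 km

4595.5


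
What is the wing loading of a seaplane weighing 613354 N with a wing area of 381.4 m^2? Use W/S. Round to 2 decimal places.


Step 1: Wing loading = W / S = 613354 / 381.4
Step 2: Wing loading = 1608.16 N/m^2

1608.16


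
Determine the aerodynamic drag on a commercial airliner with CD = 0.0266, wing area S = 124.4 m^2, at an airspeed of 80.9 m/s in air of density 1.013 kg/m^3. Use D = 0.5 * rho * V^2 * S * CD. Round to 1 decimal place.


Step 1: Dynamic pressure q = 0.5 * 1.013 * 80.9^2 = 3314.9463 Pa
Step 2: Drag D = q * S * CD = 3314.9463 * 124.4 * 0.0266
Step 3: D = 10969.3 N

10969.3


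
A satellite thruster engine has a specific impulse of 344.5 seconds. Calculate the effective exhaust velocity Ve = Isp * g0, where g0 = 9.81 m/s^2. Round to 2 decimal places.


Step 1: Ve = Isp * g0 = 344.5 * 9.81
Step 2: Ve = 3379.55 m/s

3379.55


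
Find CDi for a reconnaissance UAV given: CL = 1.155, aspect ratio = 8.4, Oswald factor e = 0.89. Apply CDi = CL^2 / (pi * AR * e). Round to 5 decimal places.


Step 1: CL^2 = 1.155^2 = 1.334025
Step 2: pi * AR * e = 3.14159 * 8.4 * 0.89 = 23.486547
Step 3: CDi = 1.334025 / 23.486547 = 0.05680

0.05680


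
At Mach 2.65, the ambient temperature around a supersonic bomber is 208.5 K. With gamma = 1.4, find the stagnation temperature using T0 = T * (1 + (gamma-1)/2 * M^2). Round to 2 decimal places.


Step 1: (gamma-1)/2 = 0.2
Step 2: M^2 = 7.0225
Step 3: 1 + 0.2 * 7.0225 = 2.4045
Step 4: T0 = 208.5 * 2.4045 = 501.34 K

501.34


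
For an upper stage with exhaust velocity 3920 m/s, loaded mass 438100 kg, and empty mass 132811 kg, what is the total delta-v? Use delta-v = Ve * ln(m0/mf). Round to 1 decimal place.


Step 1: Mass ratio m0/mf = 438100 / 132811 = 3.298673
Step 2: ln(3.298673) = 1.19352
Step 3: delta-v = 3920 * 1.19352 = 4678.6 m/s

4678.6


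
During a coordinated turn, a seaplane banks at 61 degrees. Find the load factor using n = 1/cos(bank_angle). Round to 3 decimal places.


Step 1: Convert 61 degrees to radians = 1.064651
Step 2: cos(61 deg) = 0.48481
Step 3: n = 1 / 0.48481 = 2.063

2.063


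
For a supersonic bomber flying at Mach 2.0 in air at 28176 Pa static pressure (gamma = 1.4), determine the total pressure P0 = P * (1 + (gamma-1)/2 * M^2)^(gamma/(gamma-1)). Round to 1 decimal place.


Step 1: (gamma-1)/2 * M^2 = 0.2 * 4.0 = 0.8
Step 2: 1 + 0.8 = 1.8
Step 3: Exponent gamma/(gamma-1) = 3.5
Step 4: P0 = 28176 * 1.8^3.5 = 220461.7 Pa

220461.7


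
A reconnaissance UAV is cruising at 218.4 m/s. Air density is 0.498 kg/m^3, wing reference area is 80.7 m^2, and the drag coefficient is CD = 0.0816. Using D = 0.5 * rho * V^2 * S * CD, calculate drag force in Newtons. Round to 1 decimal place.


Step 1: Dynamic pressure q = 0.5 * 0.498 * 218.4^2 = 11876.9414 Pa
Step 2: Drag D = q * S * CD = 11876.9414 * 80.7 * 0.0816
Step 3: D = 78211.1 N

78211.1


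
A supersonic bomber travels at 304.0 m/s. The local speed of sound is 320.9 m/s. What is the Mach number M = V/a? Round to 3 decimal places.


Step 1: M = V / a = 304.0 / 320.9
Step 2: M = 0.947

0.947


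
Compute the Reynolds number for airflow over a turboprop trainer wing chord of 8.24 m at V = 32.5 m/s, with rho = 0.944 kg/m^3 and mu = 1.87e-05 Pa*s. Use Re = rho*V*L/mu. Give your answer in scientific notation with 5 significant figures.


Step 1: Numerator = rho * V * L = 0.944 * 32.5 * 8.24 = 252.8032
Step 2: Re = 252.8032 / 1.87e-05
Step 3: Re = 1.3519e+07

1.3519e+07


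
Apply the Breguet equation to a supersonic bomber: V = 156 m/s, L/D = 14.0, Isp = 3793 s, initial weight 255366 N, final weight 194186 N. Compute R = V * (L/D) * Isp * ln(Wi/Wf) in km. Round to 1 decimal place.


Step 1: Coefficient = V * (L/D) * Isp = 156 * 14.0 * 3793 = 8283912.0 m
Step 2: Wi/Wf = 255366 / 194186 = 1.315059
Step 3: ln(1.315059) = 0.273881
Step 4: R = 8283912.0 * 0.273881 = 2268809.0 m = 2268.8 km

2268.8


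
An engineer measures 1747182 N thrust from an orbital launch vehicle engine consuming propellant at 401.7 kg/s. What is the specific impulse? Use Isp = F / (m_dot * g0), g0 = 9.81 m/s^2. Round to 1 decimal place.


Step 1: m_dot * g0 = 401.7 * 9.81 = 3940.68
Step 2: Isp = 1747182 / 3940.68 = 443.4 s

443.4


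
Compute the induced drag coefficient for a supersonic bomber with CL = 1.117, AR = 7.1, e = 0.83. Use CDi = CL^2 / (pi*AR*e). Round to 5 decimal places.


Step 1: CL^2 = 1.117^2 = 1.247689
Step 2: pi * AR * e = 3.14159 * 7.1 * 0.83 = 18.513406
Step 3: CDi = 1.247689 / 18.513406 = 0.06739

0.06739


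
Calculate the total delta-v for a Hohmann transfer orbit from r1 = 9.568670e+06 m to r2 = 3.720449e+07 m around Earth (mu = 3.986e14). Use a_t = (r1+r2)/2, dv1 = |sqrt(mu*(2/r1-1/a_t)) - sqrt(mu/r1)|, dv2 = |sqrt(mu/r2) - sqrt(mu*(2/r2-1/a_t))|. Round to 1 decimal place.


Step 1: Transfer semi-major axis a_t = (9.568670e+06 + 3.720449e+07) / 2 = 2.338658e+07 m
Step 2: v1 (circular at r1) = sqrt(mu/r1) = 6454.21 m/s
Step 3: v_t1 = sqrt(mu*(2/r1 - 1/a_t)) = 8140.61 m/s
Step 4: dv1 = |8140.61 - 6454.21| = 1686.41 m/s
Step 5: v2 (circular at r2) = 3273.19 m/s, v_t2 = 2093.69 m/s
Step 6: dv2 = |3273.19 - 2093.69| = 1179.49 m/s
Step 7: Total delta-v = 1686.41 + 1179.49 = 2865.9 m/s

2865.9


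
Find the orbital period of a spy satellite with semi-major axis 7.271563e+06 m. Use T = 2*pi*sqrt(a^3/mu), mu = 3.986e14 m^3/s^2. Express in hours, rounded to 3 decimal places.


Step 1: a^3 / mu = 3.844885e+20 / 3.986e14 = 9.645972e+05
Step 2: sqrt(9.645972e+05) = 982.1391 s
Step 3: T = 2*pi * 982.1391 = 6170.96 s
Step 4: T in hours = 6170.96 / 3600 = 1.714 hours

1.714


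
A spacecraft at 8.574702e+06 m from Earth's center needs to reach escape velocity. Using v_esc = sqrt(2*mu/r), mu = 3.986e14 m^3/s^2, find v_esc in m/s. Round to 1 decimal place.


Step 1: 2*mu/r = 2 * 3.986e14 / 8.574702e+06 = 92971160.9803
Step 2: v_esc = sqrt(92971160.9803) = 9642.2 m/s

9642.2


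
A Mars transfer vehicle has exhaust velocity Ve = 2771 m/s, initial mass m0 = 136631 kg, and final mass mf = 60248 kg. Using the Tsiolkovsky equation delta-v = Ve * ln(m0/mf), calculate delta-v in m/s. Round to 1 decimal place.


Step 1: Mass ratio m0/mf = 136631 / 60248 = 2.26781
Step 2: ln(2.26781) = 0.818814
Step 3: delta-v = 2771 * 0.818814 = 2268.9 m/s

2268.9


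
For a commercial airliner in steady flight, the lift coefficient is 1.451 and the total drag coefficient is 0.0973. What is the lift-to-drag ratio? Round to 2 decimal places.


Step 1: L/D = CL / CD = 1.451 / 0.0973
Step 2: L/D = 14.91

14.91


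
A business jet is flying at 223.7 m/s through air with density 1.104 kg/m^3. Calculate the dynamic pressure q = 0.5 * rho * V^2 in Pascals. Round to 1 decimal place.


Step 1: V^2 = 223.7^2 = 50041.69
Step 2: q = 0.5 * 1.104 * 50041.69
Step 3: q = 27623.0 Pa

27623.0


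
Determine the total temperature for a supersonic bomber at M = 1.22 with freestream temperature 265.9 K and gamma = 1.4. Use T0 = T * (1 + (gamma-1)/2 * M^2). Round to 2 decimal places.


Step 1: (gamma-1)/2 = 0.2
Step 2: M^2 = 1.4884
Step 3: 1 + 0.2 * 1.4884 = 1.29768
Step 4: T0 = 265.9 * 1.29768 = 345.05 K

345.05


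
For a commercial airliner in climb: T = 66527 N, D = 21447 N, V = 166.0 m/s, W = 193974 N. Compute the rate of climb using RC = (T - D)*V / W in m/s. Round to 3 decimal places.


Step 1: Excess thrust = T - D = 66527 - 21447 = 45080 N
Step 2: Excess power = 45080 * 166.0 = 7483280.0 W
Step 3: RC = 7483280.0 / 193974 = 38.579 m/s

38.579


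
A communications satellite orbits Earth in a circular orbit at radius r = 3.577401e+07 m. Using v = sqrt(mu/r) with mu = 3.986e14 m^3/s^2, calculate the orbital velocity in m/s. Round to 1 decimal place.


Step 1: mu / r = 3.986e14 / 3.577401e+07 = 11142167.1767
Step 2: v = sqrt(11142167.1767) = 3338.0 m/s

3338.0


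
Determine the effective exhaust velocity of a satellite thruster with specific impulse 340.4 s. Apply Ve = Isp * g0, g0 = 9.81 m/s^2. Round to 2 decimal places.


Step 1: Ve = Isp * g0 = 340.4 * 9.81
Step 2: Ve = 3339.32 m/s

3339.32


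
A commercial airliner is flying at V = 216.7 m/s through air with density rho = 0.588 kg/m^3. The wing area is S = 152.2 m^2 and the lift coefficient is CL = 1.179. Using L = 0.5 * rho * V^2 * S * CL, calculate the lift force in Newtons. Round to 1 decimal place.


Step 1: Calculate dynamic pressure q = 0.5 * 0.588 * 216.7^2 = 0.5 * 0.588 * 46958.89 = 13805.9137 Pa
Step 2: Multiply by wing area and lift coefficient: L = 13805.9137 * 152.2 * 1.179
Step 3: L = 2101260.0591 * 1.179 = 2477385.6 N

2477385.6


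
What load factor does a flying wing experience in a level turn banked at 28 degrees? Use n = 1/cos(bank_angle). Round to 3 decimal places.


Step 1: Convert 28 degrees to radians = 0.488692
Step 2: cos(28 deg) = 0.882948
Step 3: n = 1 / 0.882948 = 1.133

1.133


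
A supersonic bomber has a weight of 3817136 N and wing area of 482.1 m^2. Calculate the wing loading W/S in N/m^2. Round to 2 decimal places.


Step 1: Wing loading = W / S = 3817136 / 482.1
Step 2: Wing loading = 7917.73 N/m^2

7917.73


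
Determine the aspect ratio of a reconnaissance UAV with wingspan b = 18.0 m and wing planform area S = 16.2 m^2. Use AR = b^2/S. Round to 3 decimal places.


Step 1: b^2 = 18.0^2 = 324.0
Step 2: AR = 324.0 / 16.2 = 20.000

20.000


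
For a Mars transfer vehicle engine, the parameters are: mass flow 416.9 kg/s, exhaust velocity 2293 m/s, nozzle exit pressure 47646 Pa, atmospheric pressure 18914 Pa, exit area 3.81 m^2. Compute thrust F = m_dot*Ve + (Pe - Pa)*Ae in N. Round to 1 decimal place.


Step 1: Momentum thrust = m_dot * Ve = 416.9 * 2293 = 955951.7 N
Step 2: Pressure thrust = (Pe - Pa) * Ae = (47646 - 18914) * 3.81 = 109468.92 N
Step 3: Total thrust F = 955951.7 + 109468.92 = 1065420.6 N

1065420.6


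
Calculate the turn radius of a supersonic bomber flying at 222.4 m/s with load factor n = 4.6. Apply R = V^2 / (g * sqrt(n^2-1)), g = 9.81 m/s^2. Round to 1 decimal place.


Step 1: V^2 = 222.4^2 = 49461.76
Step 2: n^2 - 1 = 4.6^2 - 1 = 20.16
Step 3: sqrt(20.16) = 4.489989
Step 4: R = 49461.76 / (9.81 * 4.489989) = 1122.9 m

1122.9


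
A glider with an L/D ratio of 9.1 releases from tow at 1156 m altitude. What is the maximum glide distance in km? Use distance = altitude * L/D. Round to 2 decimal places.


Step 1: Glide distance = altitude * L/D = 1156 * 9.1 = 10519.6 m
Step 2: Convert to km: 10519.6 / 1000 = 10.52 km

10.52


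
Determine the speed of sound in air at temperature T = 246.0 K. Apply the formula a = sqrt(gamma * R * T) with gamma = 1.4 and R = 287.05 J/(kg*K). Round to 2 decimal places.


Step 1: gamma * R * T = 1.4 * 287.05 * 246.0 = 98860.02
Step 2: a = sqrt(98860.02) = 314.42 m/s

314.42


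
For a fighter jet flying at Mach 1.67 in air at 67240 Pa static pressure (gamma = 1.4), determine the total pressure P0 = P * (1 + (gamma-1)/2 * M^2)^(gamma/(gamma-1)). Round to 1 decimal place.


Step 1: (gamma-1)/2 * M^2 = 0.2 * 2.7889 = 0.55778
Step 2: 1 + 0.55778 = 1.55778
Step 3: Exponent gamma/(gamma-1) = 3.5
Step 4: P0 = 67240 * 1.55778^3.5 = 317248.2 Pa

317248.2


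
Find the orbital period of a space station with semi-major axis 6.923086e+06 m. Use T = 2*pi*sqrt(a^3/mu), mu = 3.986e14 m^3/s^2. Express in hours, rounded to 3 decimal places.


Step 1: a^3 / mu = 3.318174e+20 / 3.986e14 = 8.324571e+05
Step 2: sqrt(8.324571e+05) = 912.3909 s
Step 3: T = 2*pi * 912.3909 = 5732.72 s
Step 4: T in hours = 5732.72 / 3600 = 1.592 hours

1.592


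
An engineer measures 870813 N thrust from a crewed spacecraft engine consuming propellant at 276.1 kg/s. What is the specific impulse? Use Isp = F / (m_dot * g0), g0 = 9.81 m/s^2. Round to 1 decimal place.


Step 1: m_dot * g0 = 276.1 * 9.81 = 2708.54
Step 2: Isp = 870813 / 2708.54 = 321.5 s

321.5


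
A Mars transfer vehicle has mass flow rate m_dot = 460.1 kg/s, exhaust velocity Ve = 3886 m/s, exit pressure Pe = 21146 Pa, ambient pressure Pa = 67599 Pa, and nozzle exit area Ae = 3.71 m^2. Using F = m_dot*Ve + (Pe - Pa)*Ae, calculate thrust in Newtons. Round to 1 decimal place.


Step 1: Momentum thrust = m_dot * Ve = 460.1 * 3886 = 1787948.6 N
Step 2: Pressure thrust = (Pe - Pa) * Ae = (21146 - 67599) * 3.71 = -172340.63 N
Step 3: Total thrust F = 1787948.6 + -172340.63 = 1615608.0 N

1615608.0


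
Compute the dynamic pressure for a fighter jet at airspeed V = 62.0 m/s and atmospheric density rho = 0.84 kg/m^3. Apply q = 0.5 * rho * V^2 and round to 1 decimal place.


Step 1: V^2 = 62.0^2 = 3844.0
Step 2: q = 0.5 * 0.84 * 3844.0
Step 3: q = 1614.5 Pa

1614.5


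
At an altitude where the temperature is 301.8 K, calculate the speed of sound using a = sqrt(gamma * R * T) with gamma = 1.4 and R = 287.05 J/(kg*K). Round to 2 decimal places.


Step 1: gamma * R * T = 1.4 * 287.05 * 301.8 = 121284.366
Step 2: a = sqrt(121284.366) = 348.26 m/s

348.26


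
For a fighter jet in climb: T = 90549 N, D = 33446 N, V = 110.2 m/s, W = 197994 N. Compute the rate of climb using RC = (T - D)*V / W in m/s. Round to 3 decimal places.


Step 1: Excess thrust = T - D = 90549 - 33446 = 57103 N
Step 2: Excess power = 57103 * 110.2 = 6292750.6 W
Step 3: RC = 6292750.6 / 197994 = 31.783 m/s

31.783


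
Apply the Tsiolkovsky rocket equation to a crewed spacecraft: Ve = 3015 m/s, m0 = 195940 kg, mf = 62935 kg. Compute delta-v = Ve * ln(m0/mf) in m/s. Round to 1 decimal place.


Step 1: Mass ratio m0/mf = 195940 / 62935 = 3.113371
Step 2: ln(3.113371) = 1.135706
Step 3: delta-v = 3015 * 1.135706 = 3424.2 m/s

3424.2


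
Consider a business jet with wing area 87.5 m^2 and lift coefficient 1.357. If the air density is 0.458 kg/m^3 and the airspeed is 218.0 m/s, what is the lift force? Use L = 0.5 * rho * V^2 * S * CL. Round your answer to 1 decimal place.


Step 1: Calculate dynamic pressure q = 0.5 * 0.458 * 218.0^2 = 0.5 * 0.458 * 47524.0 = 10882.996 Pa
Step 2: Multiply by wing area and lift coefficient: L = 10882.996 * 87.5 * 1.357
Step 3: L = 952262.15 * 1.357 = 1292219.7 N

1292219.7


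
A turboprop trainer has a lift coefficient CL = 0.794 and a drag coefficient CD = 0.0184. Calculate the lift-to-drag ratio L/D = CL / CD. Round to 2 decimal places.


Step 1: L/D = CL / CD = 0.794 / 0.0184
Step 2: L/D = 43.15

43.15


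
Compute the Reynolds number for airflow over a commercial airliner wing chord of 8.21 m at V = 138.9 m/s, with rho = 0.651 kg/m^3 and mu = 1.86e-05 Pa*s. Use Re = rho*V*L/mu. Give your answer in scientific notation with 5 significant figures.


Step 1: Numerator = rho * V * L = 0.651 * 138.9 * 8.21 = 742.380219
Step 2: Re = 742.380219 / 1.86e-05
Step 3: Re = 3.9913e+07

3.9913e+07


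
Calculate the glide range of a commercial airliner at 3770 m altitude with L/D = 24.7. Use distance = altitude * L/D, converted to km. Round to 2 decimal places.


Step 1: Glide distance = altitude * L/D = 3770 * 24.7 = 93119.0 m
Step 2: Convert to km: 93119.0 / 1000 = 93.12 km

93.12


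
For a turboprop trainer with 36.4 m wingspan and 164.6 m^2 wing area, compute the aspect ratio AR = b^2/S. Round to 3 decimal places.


Step 1: b^2 = 36.4^2 = 1324.96
Step 2: AR = 1324.96 / 164.6 = 8.050

8.050


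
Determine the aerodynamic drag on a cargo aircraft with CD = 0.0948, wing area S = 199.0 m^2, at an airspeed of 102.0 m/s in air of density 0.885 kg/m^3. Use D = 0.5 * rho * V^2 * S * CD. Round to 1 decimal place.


Step 1: Dynamic pressure q = 0.5 * 0.885 * 102.0^2 = 4603.77 Pa
Step 2: Drag D = q * S * CD = 4603.77 * 199.0 * 0.0948
Step 3: D = 86851.0 N

86851.0


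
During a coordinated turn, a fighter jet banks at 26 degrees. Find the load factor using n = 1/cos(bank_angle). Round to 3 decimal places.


Step 1: Convert 26 degrees to radians = 0.453786
Step 2: cos(26 deg) = 0.898794
Step 3: n = 1 / 0.898794 = 1.113

1.113


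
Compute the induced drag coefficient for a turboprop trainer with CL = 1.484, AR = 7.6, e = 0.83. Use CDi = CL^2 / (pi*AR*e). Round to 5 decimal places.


Step 1: CL^2 = 1.484^2 = 2.202256
Step 2: pi * AR * e = 3.14159 * 7.6 * 0.83 = 19.817166
Step 3: CDi = 2.202256 / 19.817166 = 0.11113

0.11113


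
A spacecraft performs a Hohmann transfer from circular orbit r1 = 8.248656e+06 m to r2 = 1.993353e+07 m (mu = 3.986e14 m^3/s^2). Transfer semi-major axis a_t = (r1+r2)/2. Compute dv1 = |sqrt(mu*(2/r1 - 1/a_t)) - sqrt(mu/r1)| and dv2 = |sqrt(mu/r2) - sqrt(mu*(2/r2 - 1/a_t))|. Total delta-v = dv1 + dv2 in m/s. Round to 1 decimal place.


Step 1: Transfer semi-major axis a_t = (8.248656e+06 + 1.993353e+07) / 2 = 1.409109e+07 m
Step 2: v1 (circular at r1) = sqrt(mu/r1) = 6951.48 m/s
Step 3: v_t1 = sqrt(mu*(2/r1 - 1/a_t)) = 8267.93 m/s
Step 4: dv1 = |8267.93 - 6951.48| = 1316.45 m/s
Step 5: v2 (circular at r2) = 4471.74 m/s, v_t2 = 3421.34 m/s
Step 6: dv2 = |4471.74 - 3421.34| = 1050.4 m/s
Step 7: Total delta-v = 1316.45 + 1050.4 = 2366.9 m/s

2366.9


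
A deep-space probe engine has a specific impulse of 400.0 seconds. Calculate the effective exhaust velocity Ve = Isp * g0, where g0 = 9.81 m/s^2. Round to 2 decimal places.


Step 1: Ve = Isp * g0 = 400.0 * 9.81
Step 2: Ve = 3924.00 m/s

3924.00


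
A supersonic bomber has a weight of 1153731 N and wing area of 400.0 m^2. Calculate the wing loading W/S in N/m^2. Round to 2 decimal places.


Step 1: Wing loading = W / S = 1153731 / 400.0
Step 2: Wing loading = 2884.33 N/m^2

2884.33


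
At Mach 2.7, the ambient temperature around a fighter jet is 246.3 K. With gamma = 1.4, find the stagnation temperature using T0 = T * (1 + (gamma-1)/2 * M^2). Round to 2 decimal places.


Step 1: (gamma-1)/2 = 0.2
Step 2: M^2 = 7.29
Step 3: 1 + 0.2 * 7.29 = 2.458
Step 4: T0 = 246.3 * 2.458 = 605.41 K

605.41


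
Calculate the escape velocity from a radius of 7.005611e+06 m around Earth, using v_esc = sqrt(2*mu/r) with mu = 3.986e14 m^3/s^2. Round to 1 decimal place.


Step 1: 2*mu/r = 2 * 3.986e14 / 7.005611e+06 = 113794499.8659
Step 2: v_esc = sqrt(113794499.8659) = 10667.5 m/s

10667.5


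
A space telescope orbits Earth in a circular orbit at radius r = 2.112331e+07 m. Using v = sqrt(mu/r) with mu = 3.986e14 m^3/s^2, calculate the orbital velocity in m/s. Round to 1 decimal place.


Step 1: mu / r = 3.986e14 / 2.112331e+07 = 18870148.6651
Step 2: v = sqrt(18870148.6651) = 4344.0 m/s

4344.0


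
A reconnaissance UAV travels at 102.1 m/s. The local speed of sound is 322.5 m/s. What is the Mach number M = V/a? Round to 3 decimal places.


Step 1: M = V / a = 102.1 / 322.5
Step 2: M = 0.317

0.317


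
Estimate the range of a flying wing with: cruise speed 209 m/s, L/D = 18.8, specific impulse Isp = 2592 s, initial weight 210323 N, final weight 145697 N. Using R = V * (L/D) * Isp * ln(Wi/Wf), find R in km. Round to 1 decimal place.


Step 1: Coefficient = V * (L/D) * Isp = 209 * 18.8 * 2592 = 10184486.4 m
Step 2: Wi/Wf = 210323 / 145697 = 1.443564
Step 3: ln(1.443564) = 0.367115
Step 4: R = 10184486.4 * 0.367115 = 3738881.0 m = 3738.9 km

3738.9


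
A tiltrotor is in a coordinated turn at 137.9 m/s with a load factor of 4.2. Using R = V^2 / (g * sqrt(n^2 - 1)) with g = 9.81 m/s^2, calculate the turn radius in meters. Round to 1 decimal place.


Step 1: V^2 = 137.9^2 = 19016.41
Step 2: n^2 - 1 = 4.2^2 - 1 = 16.64
Step 3: sqrt(16.64) = 4.079216
Step 4: R = 19016.41 / (9.81 * 4.079216) = 475.2 m

475.2


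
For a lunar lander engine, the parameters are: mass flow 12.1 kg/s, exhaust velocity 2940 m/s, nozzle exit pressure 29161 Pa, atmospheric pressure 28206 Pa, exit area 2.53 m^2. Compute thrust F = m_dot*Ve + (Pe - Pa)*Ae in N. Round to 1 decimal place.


Step 1: Momentum thrust = m_dot * Ve = 12.1 * 2940 = 35574.0 N
Step 2: Pressure thrust = (Pe - Pa) * Ae = (29161 - 28206) * 2.53 = 2416.15 N
Step 3: Total thrust F = 35574.0 + 2416.15 = 37990.2 N

37990.2


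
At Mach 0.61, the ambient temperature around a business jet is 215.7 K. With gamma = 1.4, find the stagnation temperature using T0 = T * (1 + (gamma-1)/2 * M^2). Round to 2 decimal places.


Step 1: (gamma-1)/2 = 0.2
Step 2: M^2 = 0.3721
Step 3: 1 + 0.2 * 0.3721 = 1.07442
Step 4: T0 = 215.7 * 1.07442 = 231.75 K

231.75


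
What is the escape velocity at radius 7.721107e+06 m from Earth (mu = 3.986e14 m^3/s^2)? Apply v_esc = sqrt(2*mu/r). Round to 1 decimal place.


Step 1: 2*mu/r = 2 * 3.986e14 / 7.721107e+06 = 103249443.3764
Step 2: v_esc = sqrt(103249443.3764) = 10161.2 m/s

10161.2


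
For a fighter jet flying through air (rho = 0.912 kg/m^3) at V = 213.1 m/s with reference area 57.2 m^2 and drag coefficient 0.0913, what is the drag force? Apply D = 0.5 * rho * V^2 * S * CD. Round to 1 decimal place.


Step 1: Dynamic pressure q = 0.5 * 0.912 * 213.1^2 = 20707.6942 Pa
Step 2: Drag D = q * S * CD = 20707.6942 * 57.2 * 0.0913
Step 3: D = 108143.0 N

108143.0


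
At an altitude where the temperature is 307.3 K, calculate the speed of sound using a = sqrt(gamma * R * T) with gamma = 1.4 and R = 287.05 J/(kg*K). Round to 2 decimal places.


Step 1: gamma * R * T = 1.4 * 287.05 * 307.3 = 123494.651
Step 2: a = sqrt(123494.651) = 351.42 m/s

351.42


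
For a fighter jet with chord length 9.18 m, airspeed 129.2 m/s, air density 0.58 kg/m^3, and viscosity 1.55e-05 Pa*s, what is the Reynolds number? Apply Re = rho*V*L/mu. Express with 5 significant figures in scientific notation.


Step 1: Numerator = rho * V * L = 0.58 * 129.2 * 9.18 = 687.91248
Step 2: Re = 687.91248 / 1.55e-05
Step 3: Re = 4.4381e+07

4.4381e+07


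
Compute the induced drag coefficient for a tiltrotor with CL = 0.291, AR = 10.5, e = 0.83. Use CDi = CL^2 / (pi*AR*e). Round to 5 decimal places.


Step 1: CL^2 = 0.291^2 = 0.084681
Step 2: pi * AR * e = 3.14159 * 10.5 * 0.83 = 27.37898
Step 3: CDi = 0.084681 / 27.37898 = 0.00309

0.00309


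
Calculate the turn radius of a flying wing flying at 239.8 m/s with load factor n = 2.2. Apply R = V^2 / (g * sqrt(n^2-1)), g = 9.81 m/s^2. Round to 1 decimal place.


Step 1: V^2 = 239.8^2 = 57504.04
Step 2: n^2 - 1 = 2.2^2 - 1 = 3.84
Step 3: sqrt(3.84) = 1.959592
Step 4: R = 57504.04 / (9.81 * 1.959592) = 2991.3 m

2991.3


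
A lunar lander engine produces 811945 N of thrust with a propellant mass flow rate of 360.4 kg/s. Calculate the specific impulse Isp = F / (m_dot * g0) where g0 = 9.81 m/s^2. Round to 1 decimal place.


Step 1: m_dot * g0 = 360.4 * 9.81 = 3535.52
Step 2: Isp = 811945 / 3535.52 = 229.7 s

229.7


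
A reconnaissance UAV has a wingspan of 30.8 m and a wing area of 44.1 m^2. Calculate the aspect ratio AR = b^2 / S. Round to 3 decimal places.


Step 1: b^2 = 30.8^2 = 948.64
Step 2: AR = 948.64 / 44.1 = 21.511

21.511


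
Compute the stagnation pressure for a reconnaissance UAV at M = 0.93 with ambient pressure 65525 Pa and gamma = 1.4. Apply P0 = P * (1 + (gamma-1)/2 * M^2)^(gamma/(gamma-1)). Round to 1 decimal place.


Step 1: (gamma-1)/2 * M^2 = 0.2 * 0.8649 = 0.17298
Step 2: 1 + 0.17298 = 1.17298
Step 3: Exponent gamma/(gamma-1) = 3.5
Step 4: P0 = 65525 * 1.17298^3.5 = 114531.3 Pa

114531.3


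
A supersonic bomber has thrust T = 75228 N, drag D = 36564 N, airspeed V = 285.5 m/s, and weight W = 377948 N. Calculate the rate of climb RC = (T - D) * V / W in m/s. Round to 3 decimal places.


Step 1: Excess thrust = T - D = 75228 - 36564 = 38664 N
Step 2: Excess power = 38664 * 285.5 = 11038572.0 W
Step 3: RC = 11038572.0 / 377948 = 29.207 m/s

29.207


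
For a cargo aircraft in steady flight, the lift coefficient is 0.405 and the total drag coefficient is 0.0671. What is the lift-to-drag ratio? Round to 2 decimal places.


Step 1: L/D = CL / CD = 0.405 / 0.0671
Step 2: L/D = 6.04

6.04


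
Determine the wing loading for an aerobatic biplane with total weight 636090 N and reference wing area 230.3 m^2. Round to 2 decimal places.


Step 1: Wing loading = W / S = 636090 / 230.3
Step 2: Wing loading = 2762.01 N/m^2

2762.01


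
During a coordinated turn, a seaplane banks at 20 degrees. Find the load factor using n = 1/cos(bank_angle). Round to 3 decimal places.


Step 1: Convert 20 degrees to radians = 0.349066
Step 2: cos(20 deg) = 0.939693
Step 3: n = 1 / 0.939693 = 1.064

1.064


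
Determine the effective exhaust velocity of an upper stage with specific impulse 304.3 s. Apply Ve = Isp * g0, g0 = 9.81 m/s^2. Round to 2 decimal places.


Step 1: Ve = Isp * g0 = 304.3 * 9.81
Step 2: Ve = 2985.18 m/s

2985.18


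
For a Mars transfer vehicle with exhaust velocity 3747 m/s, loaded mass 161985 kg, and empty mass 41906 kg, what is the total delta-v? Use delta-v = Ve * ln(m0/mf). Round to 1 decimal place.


Step 1: Mass ratio m0/mf = 161985 / 41906 = 3.865437
Step 2: ln(3.865437) = 1.352075
Step 3: delta-v = 3747 * 1.352075 = 5066.2 m/s

5066.2


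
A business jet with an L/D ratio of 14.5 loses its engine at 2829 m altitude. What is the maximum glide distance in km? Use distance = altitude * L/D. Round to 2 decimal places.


Step 1: Glide distance = altitude * L/D = 2829 * 14.5 = 41020.5 m
Step 2: Convert to km: 41020.5 / 1000 = 41.02 km

41.02


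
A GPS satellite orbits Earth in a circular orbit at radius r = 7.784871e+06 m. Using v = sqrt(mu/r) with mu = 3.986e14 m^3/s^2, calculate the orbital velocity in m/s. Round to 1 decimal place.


Step 1: mu / r = 3.986e14 / 7.784871e+06 = 51201876.0491
Step 2: v = sqrt(51201876.0491) = 7155.5 m/s

7155.5


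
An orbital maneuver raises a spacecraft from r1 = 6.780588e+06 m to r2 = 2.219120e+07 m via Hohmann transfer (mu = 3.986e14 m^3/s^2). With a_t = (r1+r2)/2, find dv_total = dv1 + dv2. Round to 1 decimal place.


Step 1: Transfer semi-major axis a_t = (6.780588e+06 + 2.219120e+07) / 2 = 1.448589e+07 m
Step 2: v1 (circular at r1) = sqrt(mu/r1) = 7667.17 m/s
Step 3: v_t1 = sqrt(mu*(2/r1 - 1/a_t)) = 9489.7 m/s
Step 4: dv1 = |9489.7 - 7667.17| = 1822.54 m/s
Step 5: v2 (circular at r2) = 4238.17 m/s, v_t2 = 2899.61 m/s
Step 6: dv2 = |4238.17 - 2899.61| = 1338.56 m/s
Step 7: Total delta-v = 1822.54 + 1338.56 = 3161.1 m/s

3161.1


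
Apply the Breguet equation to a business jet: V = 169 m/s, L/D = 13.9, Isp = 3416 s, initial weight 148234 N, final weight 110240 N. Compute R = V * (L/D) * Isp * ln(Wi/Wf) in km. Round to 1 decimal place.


Step 1: Coefficient = V * (L/D) * Isp = 169 * 13.9 * 3416 = 8024525.6 m
Step 2: Wi/Wf = 148234 / 110240 = 1.344648
Step 3: ln(1.344648) = 0.296132
Step 4: R = 8024525.6 * 0.296132 = 2376321.2 m = 2376.3 km

2376.3


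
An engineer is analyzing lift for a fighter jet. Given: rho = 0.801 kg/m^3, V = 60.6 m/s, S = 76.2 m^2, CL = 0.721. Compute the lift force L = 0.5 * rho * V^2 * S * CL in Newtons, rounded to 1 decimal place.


Step 1: Calculate dynamic pressure q = 0.5 * 0.801 * 60.6^2 = 0.5 * 0.801 * 3672.36 = 1470.7802 Pa
Step 2: Multiply by wing area and lift coefficient: L = 1470.7802 * 76.2 * 0.721
Step 3: L = 112073.4497 * 0.721 = 80805.0 N

80805.0


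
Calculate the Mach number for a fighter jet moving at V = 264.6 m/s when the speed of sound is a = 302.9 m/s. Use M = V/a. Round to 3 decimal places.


Step 1: M = V / a = 264.6 / 302.9
Step 2: M = 0.874

0.874


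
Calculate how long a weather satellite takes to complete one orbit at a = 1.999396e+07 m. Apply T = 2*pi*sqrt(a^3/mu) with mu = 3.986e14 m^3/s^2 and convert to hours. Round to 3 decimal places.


Step 1: a^3 / mu = 7.992754e+21 / 3.986e14 = 2.005207e+07
Step 2: sqrt(2.005207e+07) = 4477.9535 s
Step 3: T = 2*pi * 4477.9535 = 28135.81 s
Step 4: T in hours = 28135.81 / 3600 = 7.816 hours

7.816


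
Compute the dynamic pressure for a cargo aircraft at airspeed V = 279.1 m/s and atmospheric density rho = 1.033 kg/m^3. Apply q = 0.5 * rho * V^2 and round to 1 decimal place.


Step 1: V^2 = 279.1^2 = 77896.81
Step 2: q = 0.5 * 1.033 * 77896.81
Step 3: q = 40233.7 Pa

40233.7


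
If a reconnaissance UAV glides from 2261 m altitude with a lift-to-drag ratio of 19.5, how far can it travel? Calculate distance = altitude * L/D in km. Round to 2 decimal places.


Step 1: Glide distance = altitude * L/D = 2261 * 19.5 = 44089.5 m
Step 2: Convert to km: 44089.5 / 1000 = 44.09 km

44.09


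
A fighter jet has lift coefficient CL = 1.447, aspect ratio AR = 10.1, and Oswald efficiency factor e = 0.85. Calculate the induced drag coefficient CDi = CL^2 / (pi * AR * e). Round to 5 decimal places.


Step 1: CL^2 = 1.447^2 = 2.093809
Step 2: pi * AR * e = 3.14159 * 10.1 * 0.85 = 26.970573
Step 3: CDi = 2.093809 / 26.970573 = 0.07763

0.07763


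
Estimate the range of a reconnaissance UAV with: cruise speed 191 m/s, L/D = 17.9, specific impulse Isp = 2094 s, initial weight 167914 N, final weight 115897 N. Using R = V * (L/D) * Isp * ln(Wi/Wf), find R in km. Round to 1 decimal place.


Step 1: Coefficient = V * (L/D) * Isp = 191 * 17.9 * 2094 = 7159176.6 m
Step 2: Wi/Wf = 167914 / 115897 = 1.448821
Step 3: ln(1.448821) = 0.37075
Step 4: R = 7159176.6 * 0.37075 = 2654265.3 m = 2654.3 km

2654.3


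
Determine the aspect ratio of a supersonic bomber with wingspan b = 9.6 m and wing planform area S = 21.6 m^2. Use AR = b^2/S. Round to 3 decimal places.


Step 1: b^2 = 9.6^2 = 92.16
Step 2: AR = 92.16 / 21.6 = 4.267

4.267


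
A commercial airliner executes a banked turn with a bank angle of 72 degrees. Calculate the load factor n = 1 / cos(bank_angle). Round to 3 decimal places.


Step 1: Convert 72 degrees to radians = 1.256637
Step 2: cos(72 deg) = 0.309017
Step 3: n = 1 / 0.309017 = 3.236

3.236


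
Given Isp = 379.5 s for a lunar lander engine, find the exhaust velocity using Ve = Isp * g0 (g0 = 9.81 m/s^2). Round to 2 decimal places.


Step 1: Ve = Isp * g0 = 379.5 * 9.81
Step 2: Ve = 3722.90 m/s

3722.90


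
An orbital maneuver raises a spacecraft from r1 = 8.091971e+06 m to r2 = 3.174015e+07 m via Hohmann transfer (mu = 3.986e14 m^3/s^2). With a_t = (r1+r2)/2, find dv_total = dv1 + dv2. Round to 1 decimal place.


Step 1: Transfer semi-major axis a_t = (8.091971e+06 + 3.174015e+07) / 2 = 1.991606e+07 m
Step 2: v1 (circular at r1) = sqrt(mu/r1) = 7018.45 m/s
Step 3: v_t1 = sqrt(mu*(2/r1 - 1/a_t)) = 8860.21 m/s
Step 4: dv1 = |8860.21 - 7018.45| = 1841.76 m/s
Step 5: v2 (circular at r2) = 3543.76 m/s, v_t2 = 2258.86 m/s
Step 6: dv2 = |3543.76 - 2258.86| = 1284.9 m/s
Step 7: Total delta-v = 1841.76 + 1284.9 = 3126.7 m/s

3126.7


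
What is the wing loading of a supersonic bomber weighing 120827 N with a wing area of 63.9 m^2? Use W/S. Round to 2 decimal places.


Step 1: Wing loading = W / S = 120827 / 63.9
Step 2: Wing loading = 1890.88 N/m^2

1890.88


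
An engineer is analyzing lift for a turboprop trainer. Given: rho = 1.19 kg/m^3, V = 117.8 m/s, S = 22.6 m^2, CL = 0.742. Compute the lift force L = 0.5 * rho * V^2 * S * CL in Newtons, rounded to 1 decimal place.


Step 1: Calculate dynamic pressure q = 0.5 * 1.19 * 117.8^2 = 0.5 * 1.19 * 13876.84 = 8256.7198 Pa
Step 2: Multiply by wing area and lift coefficient: L = 8256.7198 * 22.6 * 0.742
Step 3: L = 186601.8675 * 0.742 = 138458.6 N

138458.6


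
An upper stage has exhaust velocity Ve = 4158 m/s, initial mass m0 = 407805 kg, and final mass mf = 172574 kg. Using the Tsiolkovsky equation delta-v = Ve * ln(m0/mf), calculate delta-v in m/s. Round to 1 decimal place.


Step 1: Mass ratio m0/mf = 407805 / 172574 = 2.363073
Step 2: ln(2.363073) = 0.859963
Step 3: delta-v = 4158 * 0.859963 = 3575.7 m/s

3575.7


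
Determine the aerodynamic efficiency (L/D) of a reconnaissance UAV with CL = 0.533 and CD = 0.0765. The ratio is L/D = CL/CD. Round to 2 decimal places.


Step 1: L/D = CL / CD = 0.533 / 0.0765
Step 2: L/D = 6.97

6.97


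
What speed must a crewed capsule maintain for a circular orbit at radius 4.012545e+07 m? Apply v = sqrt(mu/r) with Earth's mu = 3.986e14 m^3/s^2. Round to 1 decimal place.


Step 1: mu / r = 3.986e14 / 4.012545e+07 = 9933844.9787
Step 2: v = sqrt(9933844.9787) = 3151.8 m/s

3151.8


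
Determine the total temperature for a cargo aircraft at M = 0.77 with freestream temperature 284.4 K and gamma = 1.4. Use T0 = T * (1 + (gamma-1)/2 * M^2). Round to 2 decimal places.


Step 1: (gamma-1)/2 = 0.2
Step 2: M^2 = 0.5929
Step 3: 1 + 0.2 * 0.5929 = 1.11858
Step 4: T0 = 284.4 * 1.11858 = 318.12 K

318.12


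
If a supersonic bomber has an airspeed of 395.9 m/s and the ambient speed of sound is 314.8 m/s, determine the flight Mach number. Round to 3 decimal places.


Step 1: M = V / a = 395.9 / 314.8
Step 2: M = 1.258

1.258


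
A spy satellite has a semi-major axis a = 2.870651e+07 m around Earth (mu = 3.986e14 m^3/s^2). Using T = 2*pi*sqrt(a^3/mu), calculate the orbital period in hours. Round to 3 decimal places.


Step 1: a^3 / mu = 2.365599e+22 / 3.986e14 = 5.934770e+07
Step 2: sqrt(5.934770e+07) = 7703.7459 s
Step 3: T = 2*pi * 7703.7459 = 48404.06 s
Step 4: T in hours = 48404.06 / 3600 = 13.446 hours

13.446


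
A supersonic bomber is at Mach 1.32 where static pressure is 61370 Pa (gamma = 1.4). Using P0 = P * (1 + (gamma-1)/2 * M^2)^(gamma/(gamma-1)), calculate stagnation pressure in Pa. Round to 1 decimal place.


Step 1: (gamma-1)/2 * M^2 = 0.2 * 1.7424 = 0.34848
Step 2: 1 + 0.34848 = 1.34848
Step 3: Exponent gamma/(gamma-1) = 3.5
Step 4: P0 = 61370 * 1.34848^3.5 = 174747.9 Pa

174747.9


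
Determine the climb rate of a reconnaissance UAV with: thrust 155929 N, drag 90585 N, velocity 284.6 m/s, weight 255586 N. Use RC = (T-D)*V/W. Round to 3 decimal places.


Step 1: Excess thrust = T - D = 155929 - 90585 = 65344 N
Step 2: Excess power = 65344 * 284.6 = 18596902.4 W
Step 3: RC = 18596902.4 / 255586 = 72.762 m/s

72.762


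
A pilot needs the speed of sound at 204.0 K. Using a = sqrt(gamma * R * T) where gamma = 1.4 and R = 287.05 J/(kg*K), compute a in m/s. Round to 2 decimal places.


Step 1: gamma * R * T = 1.4 * 287.05 * 204.0 = 81981.48
Step 2: a = sqrt(81981.48) = 286.32 m/s

286.32


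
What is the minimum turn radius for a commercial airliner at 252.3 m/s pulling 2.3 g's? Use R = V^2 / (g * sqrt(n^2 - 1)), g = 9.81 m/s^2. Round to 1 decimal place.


Step 1: V^2 = 252.3^2 = 63655.29
Step 2: n^2 - 1 = 2.3^2 - 1 = 4.29
Step 3: sqrt(4.29) = 2.071232
Step 4: R = 63655.29 / (9.81 * 2.071232) = 3132.8 m

3132.8


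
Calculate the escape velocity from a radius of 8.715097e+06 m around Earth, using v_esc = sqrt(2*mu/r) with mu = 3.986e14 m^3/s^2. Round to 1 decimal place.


Step 1: 2*mu/r = 2 * 3.986e14 / 8.715097e+06 = 91473451.1848
Step 2: v_esc = sqrt(91473451.1848) = 9564.2 m/s

9564.2


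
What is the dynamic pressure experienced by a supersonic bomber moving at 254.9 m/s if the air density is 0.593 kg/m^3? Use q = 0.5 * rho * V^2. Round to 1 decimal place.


Step 1: V^2 = 254.9^2 = 64974.01
Step 2: q = 0.5 * 0.593 * 64974.01
Step 3: q = 19264.8 Pa

19264.8


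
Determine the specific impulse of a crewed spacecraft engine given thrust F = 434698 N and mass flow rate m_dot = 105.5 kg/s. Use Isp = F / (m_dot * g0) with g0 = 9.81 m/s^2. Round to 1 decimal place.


Step 1: m_dot * g0 = 105.5 * 9.81 = 1034.96
Step 2: Isp = 434698 / 1034.96 = 420.0 s

420.0


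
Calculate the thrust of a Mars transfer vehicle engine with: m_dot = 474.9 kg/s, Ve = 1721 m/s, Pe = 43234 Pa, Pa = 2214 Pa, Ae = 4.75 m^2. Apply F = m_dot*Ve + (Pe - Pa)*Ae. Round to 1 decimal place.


Step 1: Momentum thrust = m_dot * Ve = 474.9 * 1721 = 817302.9 N
Step 2: Pressure thrust = (Pe - Pa) * Ae = (43234 - 2214) * 4.75 = 194845.00 N
Step 3: Total thrust F = 817302.9 + 194845.00 = 1012147.9 N

1012147.9


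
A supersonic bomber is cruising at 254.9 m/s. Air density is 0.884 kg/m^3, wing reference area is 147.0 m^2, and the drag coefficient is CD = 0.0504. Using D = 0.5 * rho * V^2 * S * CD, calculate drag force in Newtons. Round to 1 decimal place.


Step 1: Dynamic pressure q = 0.5 * 0.884 * 254.9^2 = 28718.5124 Pa
Step 2: Drag D = q * S * CD = 28718.5124 * 147.0 * 0.0504
Step 3: D = 212769.7 N

212769.7


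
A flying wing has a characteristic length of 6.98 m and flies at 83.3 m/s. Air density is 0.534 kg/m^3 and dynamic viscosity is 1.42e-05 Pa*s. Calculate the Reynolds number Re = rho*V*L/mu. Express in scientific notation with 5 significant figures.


Step 1: Numerator = rho * V * L = 0.534 * 83.3 * 6.98 = 310.485756
Step 2: Re = 310.485756 / 1.42e-05
Step 3: Re = 2.1865e+07

2.1865e+07


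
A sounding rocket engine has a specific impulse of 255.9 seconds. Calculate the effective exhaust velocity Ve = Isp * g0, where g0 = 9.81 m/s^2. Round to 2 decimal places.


Step 1: Ve = Isp * g0 = 255.9 * 9.81
Step 2: Ve = 2510.38 m/s

2510.38


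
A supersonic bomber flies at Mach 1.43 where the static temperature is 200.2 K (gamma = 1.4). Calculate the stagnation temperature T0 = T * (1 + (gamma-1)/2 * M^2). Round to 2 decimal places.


Step 1: (gamma-1)/2 = 0.2
Step 2: M^2 = 2.0449
Step 3: 1 + 0.2 * 2.0449 = 1.40898
Step 4: T0 = 200.2 * 1.40898 = 282.08 K

282.08


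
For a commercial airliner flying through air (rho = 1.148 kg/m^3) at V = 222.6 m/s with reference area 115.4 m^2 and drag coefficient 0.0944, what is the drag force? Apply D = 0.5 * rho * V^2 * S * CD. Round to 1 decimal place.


Step 1: Dynamic pressure q = 0.5 * 1.148 * 222.6^2 = 28442.1362 Pa
Step 2: Drag D = q * S * CD = 28442.1362 * 115.4 * 0.0944
Step 3: D = 309841.8 N

309841.8
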